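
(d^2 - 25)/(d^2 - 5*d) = (d + 5)/d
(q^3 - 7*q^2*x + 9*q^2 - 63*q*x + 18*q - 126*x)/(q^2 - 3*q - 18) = (q^2 - 7*q*x + 6*q - 42*x)/(q - 6)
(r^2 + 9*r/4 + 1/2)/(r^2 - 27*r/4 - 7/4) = (r + 2)/(r - 7)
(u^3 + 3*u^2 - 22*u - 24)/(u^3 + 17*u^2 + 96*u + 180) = (u^2 - 3*u - 4)/(u^2 + 11*u + 30)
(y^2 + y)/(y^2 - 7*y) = (y + 1)/(y - 7)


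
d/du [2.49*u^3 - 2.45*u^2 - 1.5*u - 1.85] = 7.47*u^2 - 4.9*u - 1.5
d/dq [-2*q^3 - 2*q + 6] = -6*q^2 - 2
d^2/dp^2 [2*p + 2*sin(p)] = -2*sin(p)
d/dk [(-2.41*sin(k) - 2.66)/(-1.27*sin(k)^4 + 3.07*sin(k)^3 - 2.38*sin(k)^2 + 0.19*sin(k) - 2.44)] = (-9.1821*sin(k)^4 + 1.2846*sin(k)^3 + 18.7628*sin(k)^2 - 12.6616*sin(k) + 6.3858)*cos(k)/(1.6129*sin(k)^8 - 7.7978*sin(k)^7 + 15.4701*sin(k)^6 - 15.0958*sin(k)^5 + 13.0286*sin(k)^4 - 15.886*sin(k)^3 + 11.6505*sin(k)^2 - 0.9272*sin(k) + 5.9536)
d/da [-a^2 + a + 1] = 1 - 2*a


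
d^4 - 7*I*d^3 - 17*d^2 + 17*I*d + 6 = (d - 3*I)*(d - 2*I)*(d - I)^2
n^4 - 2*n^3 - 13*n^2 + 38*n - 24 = (n - 3)*(n - 2)*(n - 1)*(n + 4)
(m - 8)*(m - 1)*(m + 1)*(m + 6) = m^4 - 2*m^3 - 49*m^2 + 2*m + 48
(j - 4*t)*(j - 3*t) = j^2 - 7*j*t + 12*t^2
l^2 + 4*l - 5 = (l - 1)*(l + 5)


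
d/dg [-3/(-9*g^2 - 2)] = -54*g/(9*g^2 + 2)^2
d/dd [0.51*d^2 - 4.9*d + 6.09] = 1.02*d - 4.9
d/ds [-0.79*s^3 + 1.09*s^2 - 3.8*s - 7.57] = -2.37*s^2 + 2.18*s - 3.8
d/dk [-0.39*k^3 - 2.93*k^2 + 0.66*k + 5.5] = -1.17*k^2 - 5.86*k + 0.66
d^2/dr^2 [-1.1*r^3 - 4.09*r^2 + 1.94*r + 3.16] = -6.6*r - 8.18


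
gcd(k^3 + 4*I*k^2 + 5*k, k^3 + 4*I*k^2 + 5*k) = k^3 + 4*I*k^2 + 5*k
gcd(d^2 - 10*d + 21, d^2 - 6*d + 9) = d - 3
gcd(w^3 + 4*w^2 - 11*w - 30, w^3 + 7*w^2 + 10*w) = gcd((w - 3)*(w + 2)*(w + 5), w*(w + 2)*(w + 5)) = w^2 + 7*w + 10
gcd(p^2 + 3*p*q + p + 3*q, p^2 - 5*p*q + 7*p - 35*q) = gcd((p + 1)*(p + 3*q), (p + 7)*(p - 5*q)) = 1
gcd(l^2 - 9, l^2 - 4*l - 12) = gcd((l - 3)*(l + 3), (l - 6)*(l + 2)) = 1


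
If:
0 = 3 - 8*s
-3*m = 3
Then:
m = -1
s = 3/8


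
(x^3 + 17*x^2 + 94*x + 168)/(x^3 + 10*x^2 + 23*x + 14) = (x^2 + 10*x + 24)/(x^2 + 3*x + 2)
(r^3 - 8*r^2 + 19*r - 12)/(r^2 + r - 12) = (r^2 - 5*r + 4)/(r + 4)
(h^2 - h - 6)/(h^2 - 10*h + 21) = (h + 2)/(h - 7)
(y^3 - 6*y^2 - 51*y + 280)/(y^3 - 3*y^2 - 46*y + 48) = (y^2 + 2*y - 35)/(y^2 + 5*y - 6)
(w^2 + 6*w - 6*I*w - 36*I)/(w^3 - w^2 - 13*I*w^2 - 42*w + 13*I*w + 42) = (w + 6)/(w^2 - w*(1 + 7*I) + 7*I)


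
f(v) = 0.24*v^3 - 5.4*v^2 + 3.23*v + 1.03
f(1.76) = -8.70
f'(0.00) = 3.23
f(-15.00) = -2072.42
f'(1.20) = -8.69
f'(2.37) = -18.32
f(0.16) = 1.41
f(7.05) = -160.50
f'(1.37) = -10.21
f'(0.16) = 1.52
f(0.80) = 0.28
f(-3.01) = -64.16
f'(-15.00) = 327.23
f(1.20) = -2.46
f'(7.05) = -37.12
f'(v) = 0.72*v^2 - 10.8*v + 3.23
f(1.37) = -4.06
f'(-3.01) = 42.26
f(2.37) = -18.45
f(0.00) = 1.03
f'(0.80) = -4.95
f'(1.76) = -13.55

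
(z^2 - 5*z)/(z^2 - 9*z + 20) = z/(z - 4)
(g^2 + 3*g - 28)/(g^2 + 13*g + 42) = (g - 4)/(g + 6)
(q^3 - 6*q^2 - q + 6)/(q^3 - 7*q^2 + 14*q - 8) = (q^2 - 5*q - 6)/(q^2 - 6*q + 8)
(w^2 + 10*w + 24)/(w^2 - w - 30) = (w^2 + 10*w + 24)/(w^2 - w - 30)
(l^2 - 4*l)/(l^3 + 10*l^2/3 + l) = 3*(l - 4)/(3*l^2 + 10*l + 3)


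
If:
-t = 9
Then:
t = -9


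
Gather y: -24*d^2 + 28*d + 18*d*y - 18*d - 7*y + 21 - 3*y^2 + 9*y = -24*d^2 + 10*d - 3*y^2 + y*(18*d + 2) + 21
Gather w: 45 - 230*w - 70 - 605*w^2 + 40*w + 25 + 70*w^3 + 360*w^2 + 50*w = 70*w^3 - 245*w^2 - 140*w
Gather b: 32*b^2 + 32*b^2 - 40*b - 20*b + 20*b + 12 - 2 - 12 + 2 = 64*b^2 - 40*b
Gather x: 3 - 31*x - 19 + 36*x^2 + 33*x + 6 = 36*x^2 + 2*x - 10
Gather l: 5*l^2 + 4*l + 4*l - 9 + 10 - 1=5*l^2 + 8*l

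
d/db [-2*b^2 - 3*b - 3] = -4*b - 3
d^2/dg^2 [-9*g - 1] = 0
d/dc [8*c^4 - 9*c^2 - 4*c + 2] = 32*c^3 - 18*c - 4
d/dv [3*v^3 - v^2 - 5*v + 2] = 9*v^2 - 2*v - 5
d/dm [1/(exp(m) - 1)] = -1/(4*sinh(m/2)^2)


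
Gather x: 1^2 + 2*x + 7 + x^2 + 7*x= x^2 + 9*x + 8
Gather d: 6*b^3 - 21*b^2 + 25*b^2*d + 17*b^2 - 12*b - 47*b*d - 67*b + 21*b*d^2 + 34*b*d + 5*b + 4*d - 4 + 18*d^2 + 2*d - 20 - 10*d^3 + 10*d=6*b^3 - 4*b^2 - 74*b - 10*d^3 + d^2*(21*b + 18) + d*(25*b^2 - 13*b + 16) - 24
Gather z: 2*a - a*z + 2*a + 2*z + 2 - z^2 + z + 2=4*a - z^2 + z*(3 - a) + 4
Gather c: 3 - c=3 - c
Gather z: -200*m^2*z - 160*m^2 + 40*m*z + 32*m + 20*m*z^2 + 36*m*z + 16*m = -160*m^2 + 20*m*z^2 + 48*m + z*(-200*m^2 + 76*m)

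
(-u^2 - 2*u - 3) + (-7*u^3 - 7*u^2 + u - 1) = -7*u^3 - 8*u^2 - u - 4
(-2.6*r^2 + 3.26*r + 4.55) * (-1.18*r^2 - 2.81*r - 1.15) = 3.068*r^4 + 3.4592*r^3 - 11.5396*r^2 - 16.5345*r - 5.2325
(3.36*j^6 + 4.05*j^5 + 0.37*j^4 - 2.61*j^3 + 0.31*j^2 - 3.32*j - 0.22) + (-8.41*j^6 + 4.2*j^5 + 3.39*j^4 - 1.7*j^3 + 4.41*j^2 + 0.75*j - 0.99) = -5.05*j^6 + 8.25*j^5 + 3.76*j^4 - 4.31*j^3 + 4.72*j^2 - 2.57*j - 1.21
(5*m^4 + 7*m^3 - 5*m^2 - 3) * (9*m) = 45*m^5 + 63*m^4 - 45*m^3 - 27*m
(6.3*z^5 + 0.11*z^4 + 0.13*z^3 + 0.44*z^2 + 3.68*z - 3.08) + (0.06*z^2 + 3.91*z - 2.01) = 6.3*z^5 + 0.11*z^4 + 0.13*z^3 + 0.5*z^2 + 7.59*z - 5.09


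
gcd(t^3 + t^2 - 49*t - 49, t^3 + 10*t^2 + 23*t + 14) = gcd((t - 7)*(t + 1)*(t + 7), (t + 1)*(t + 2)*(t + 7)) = t^2 + 8*t + 7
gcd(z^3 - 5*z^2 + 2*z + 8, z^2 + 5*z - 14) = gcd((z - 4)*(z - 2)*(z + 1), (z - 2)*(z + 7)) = z - 2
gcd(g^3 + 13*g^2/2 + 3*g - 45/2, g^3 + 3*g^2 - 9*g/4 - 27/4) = g^2 + 3*g/2 - 9/2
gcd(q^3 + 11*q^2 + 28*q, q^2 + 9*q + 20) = q + 4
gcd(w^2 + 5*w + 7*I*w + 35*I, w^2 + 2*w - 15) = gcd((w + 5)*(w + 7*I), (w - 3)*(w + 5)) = w + 5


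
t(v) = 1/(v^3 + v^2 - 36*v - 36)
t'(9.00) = 0.00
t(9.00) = 0.00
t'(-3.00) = 0.01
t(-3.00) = 0.02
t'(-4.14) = -0.00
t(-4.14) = 0.02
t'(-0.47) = 0.10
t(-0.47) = -0.05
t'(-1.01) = 285.71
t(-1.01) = 2.86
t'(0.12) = 0.02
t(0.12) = -0.02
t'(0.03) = 0.03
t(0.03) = -0.03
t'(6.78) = -0.02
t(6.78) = 0.01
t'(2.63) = 0.00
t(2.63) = -0.01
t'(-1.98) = 0.03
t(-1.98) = 0.03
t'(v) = (-3*v^2 - 2*v + 36)/(v^3 + v^2 - 36*v - 36)^2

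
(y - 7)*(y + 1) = y^2 - 6*y - 7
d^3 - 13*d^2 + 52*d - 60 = (d - 6)*(d - 5)*(d - 2)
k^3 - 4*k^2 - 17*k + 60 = (k - 5)*(k - 3)*(k + 4)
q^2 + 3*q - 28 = (q - 4)*(q + 7)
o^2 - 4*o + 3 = (o - 3)*(o - 1)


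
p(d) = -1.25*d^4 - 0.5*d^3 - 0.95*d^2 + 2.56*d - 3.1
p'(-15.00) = 16568.56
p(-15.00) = -61849.00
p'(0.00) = 2.56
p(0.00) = -3.10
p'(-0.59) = 4.19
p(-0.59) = -4.99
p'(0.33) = 1.59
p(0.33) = -2.39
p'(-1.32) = 13.95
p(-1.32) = -10.78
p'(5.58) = -923.45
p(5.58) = -1317.11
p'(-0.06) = 2.67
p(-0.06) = -3.26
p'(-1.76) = 28.52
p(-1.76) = -19.82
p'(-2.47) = 73.45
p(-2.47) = -54.21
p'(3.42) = -221.49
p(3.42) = -196.46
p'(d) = -5.0*d^3 - 1.5*d^2 - 1.9*d + 2.56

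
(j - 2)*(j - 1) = j^2 - 3*j + 2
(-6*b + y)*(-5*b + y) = 30*b^2 - 11*b*y + y^2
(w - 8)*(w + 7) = w^2 - w - 56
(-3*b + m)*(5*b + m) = -15*b^2 + 2*b*m + m^2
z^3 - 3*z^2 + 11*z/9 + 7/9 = (z - 7/3)*(z - 1)*(z + 1/3)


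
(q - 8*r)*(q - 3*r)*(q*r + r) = q^3*r - 11*q^2*r^2 + q^2*r + 24*q*r^3 - 11*q*r^2 + 24*r^3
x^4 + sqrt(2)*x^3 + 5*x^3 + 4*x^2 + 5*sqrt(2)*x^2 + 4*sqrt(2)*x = x*(x + 1)*(x + 4)*(x + sqrt(2))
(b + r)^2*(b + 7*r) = b^3 + 9*b^2*r + 15*b*r^2 + 7*r^3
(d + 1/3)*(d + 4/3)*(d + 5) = d^3 + 20*d^2/3 + 79*d/9 + 20/9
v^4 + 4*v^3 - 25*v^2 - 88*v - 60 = (v - 5)*(v + 1)*(v + 2)*(v + 6)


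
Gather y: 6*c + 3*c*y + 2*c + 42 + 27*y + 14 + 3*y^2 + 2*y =8*c + 3*y^2 + y*(3*c + 29) + 56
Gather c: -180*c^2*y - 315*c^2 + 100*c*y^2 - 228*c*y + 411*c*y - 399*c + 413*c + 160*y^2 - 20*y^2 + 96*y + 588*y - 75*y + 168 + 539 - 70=c^2*(-180*y - 315) + c*(100*y^2 + 183*y + 14) + 140*y^2 + 609*y + 637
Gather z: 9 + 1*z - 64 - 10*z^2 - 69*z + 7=-10*z^2 - 68*z - 48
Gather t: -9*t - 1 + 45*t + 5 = 36*t + 4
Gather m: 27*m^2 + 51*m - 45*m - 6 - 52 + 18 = 27*m^2 + 6*m - 40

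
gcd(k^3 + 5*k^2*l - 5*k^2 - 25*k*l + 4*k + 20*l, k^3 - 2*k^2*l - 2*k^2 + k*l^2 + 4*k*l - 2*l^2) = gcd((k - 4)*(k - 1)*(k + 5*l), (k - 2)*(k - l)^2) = 1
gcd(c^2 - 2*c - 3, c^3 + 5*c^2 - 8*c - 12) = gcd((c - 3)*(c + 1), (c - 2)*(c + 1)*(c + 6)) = c + 1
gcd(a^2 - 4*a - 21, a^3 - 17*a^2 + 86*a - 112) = a - 7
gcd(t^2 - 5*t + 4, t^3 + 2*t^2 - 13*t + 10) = t - 1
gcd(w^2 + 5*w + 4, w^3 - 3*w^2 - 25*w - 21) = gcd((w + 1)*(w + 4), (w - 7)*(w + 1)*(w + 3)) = w + 1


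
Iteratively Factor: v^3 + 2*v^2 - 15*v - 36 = (v - 4)*(v^2 + 6*v + 9) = (v - 4)*(v + 3)*(v + 3)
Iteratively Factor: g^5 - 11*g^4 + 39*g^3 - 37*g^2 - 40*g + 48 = (g - 4)*(g^4 - 7*g^3 + 11*g^2 + 7*g - 12) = (g - 4)*(g + 1)*(g^3 - 8*g^2 + 19*g - 12) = (g - 4)*(g - 3)*(g + 1)*(g^2 - 5*g + 4) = (g - 4)*(g - 3)*(g - 1)*(g + 1)*(g - 4)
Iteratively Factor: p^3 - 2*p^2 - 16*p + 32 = (p - 4)*(p^2 + 2*p - 8) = (p - 4)*(p + 4)*(p - 2)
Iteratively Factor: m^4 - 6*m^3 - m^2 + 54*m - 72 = (m - 2)*(m^3 - 4*m^2 - 9*m + 36) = (m - 3)*(m - 2)*(m^2 - m - 12) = (m - 4)*(m - 3)*(m - 2)*(m + 3)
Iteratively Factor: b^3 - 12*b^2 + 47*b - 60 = (b - 3)*(b^2 - 9*b + 20) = (b - 4)*(b - 3)*(b - 5)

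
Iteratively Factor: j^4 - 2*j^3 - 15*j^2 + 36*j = (j - 3)*(j^3 + j^2 - 12*j) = (j - 3)^2*(j^2 + 4*j) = j*(j - 3)^2*(j + 4)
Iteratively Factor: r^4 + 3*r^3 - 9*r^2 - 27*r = (r + 3)*(r^3 - 9*r) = r*(r + 3)*(r^2 - 9) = r*(r + 3)^2*(r - 3)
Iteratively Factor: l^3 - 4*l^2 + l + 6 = (l - 3)*(l^2 - l - 2) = (l - 3)*(l - 2)*(l + 1)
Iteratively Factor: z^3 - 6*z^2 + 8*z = (z - 2)*(z^2 - 4*z) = z*(z - 2)*(z - 4)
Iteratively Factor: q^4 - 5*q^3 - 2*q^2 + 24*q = (q)*(q^3 - 5*q^2 - 2*q + 24) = q*(q + 2)*(q^2 - 7*q + 12) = q*(q - 4)*(q + 2)*(q - 3)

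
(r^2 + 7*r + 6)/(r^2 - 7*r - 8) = (r + 6)/(r - 8)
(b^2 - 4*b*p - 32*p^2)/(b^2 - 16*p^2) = (-b + 8*p)/(-b + 4*p)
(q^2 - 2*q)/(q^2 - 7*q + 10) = q/(q - 5)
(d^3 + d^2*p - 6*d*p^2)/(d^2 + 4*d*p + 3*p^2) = d*(d - 2*p)/(d + p)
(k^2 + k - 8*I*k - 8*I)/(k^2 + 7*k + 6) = (k - 8*I)/(k + 6)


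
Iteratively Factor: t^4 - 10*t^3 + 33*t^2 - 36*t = (t - 4)*(t^3 - 6*t^2 + 9*t) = t*(t - 4)*(t^2 - 6*t + 9) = t*(t - 4)*(t - 3)*(t - 3)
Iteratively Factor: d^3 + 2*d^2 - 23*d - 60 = (d + 3)*(d^2 - d - 20) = (d + 3)*(d + 4)*(d - 5)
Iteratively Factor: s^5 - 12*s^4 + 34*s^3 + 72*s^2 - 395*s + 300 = (s - 1)*(s^4 - 11*s^3 + 23*s^2 + 95*s - 300) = (s - 5)*(s - 1)*(s^3 - 6*s^2 - 7*s + 60) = (s - 5)*(s - 4)*(s - 1)*(s^2 - 2*s - 15) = (s - 5)^2*(s - 4)*(s - 1)*(s + 3)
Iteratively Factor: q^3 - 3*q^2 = (q)*(q^2 - 3*q) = q^2*(q - 3)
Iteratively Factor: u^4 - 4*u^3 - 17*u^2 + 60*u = (u - 5)*(u^3 + u^2 - 12*u) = u*(u - 5)*(u^2 + u - 12) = u*(u - 5)*(u - 3)*(u + 4)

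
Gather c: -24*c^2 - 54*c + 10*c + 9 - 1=-24*c^2 - 44*c + 8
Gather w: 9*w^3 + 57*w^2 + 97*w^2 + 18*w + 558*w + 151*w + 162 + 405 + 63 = 9*w^3 + 154*w^2 + 727*w + 630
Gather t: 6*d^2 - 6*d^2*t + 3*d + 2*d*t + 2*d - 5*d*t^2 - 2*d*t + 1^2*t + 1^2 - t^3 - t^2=6*d^2 + 5*d - t^3 + t^2*(-5*d - 1) + t*(1 - 6*d^2) + 1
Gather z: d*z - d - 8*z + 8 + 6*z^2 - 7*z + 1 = -d + 6*z^2 + z*(d - 15) + 9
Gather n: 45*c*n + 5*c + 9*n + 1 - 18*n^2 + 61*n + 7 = 5*c - 18*n^2 + n*(45*c + 70) + 8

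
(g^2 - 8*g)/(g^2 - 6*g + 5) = g*(g - 8)/(g^2 - 6*g + 5)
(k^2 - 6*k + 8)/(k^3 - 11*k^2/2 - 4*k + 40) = 2*(k - 2)/(2*k^2 - 3*k - 20)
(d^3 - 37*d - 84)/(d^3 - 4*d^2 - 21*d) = (d + 4)/d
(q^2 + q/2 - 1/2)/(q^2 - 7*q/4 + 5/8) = 4*(q + 1)/(4*q - 5)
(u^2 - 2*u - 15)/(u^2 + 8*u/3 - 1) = 3*(u - 5)/(3*u - 1)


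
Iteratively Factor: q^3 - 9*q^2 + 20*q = (q - 5)*(q^2 - 4*q) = q*(q - 5)*(q - 4)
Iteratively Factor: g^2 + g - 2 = (g - 1)*(g + 2)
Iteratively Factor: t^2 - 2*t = (t)*(t - 2)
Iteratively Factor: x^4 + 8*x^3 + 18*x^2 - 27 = (x + 3)*(x^3 + 5*x^2 + 3*x - 9) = (x + 3)^2*(x^2 + 2*x - 3) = (x + 3)^3*(x - 1)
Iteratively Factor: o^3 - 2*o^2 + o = (o)*(o^2 - 2*o + 1) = o*(o - 1)*(o - 1)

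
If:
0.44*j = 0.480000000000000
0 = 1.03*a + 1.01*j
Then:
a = -1.07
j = 1.09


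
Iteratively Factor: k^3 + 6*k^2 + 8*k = (k)*(k^2 + 6*k + 8) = k*(k + 2)*(k + 4)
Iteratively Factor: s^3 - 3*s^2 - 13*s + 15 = (s - 1)*(s^2 - 2*s - 15) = (s - 1)*(s + 3)*(s - 5)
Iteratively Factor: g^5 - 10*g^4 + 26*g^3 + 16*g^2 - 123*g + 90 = (g + 2)*(g^4 - 12*g^3 + 50*g^2 - 84*g + 45) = (g - 3)*(g + 2)*(g^3 - 9*g^2 + 23*g - 15) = (g - 3)^2*(g + 2)*(g^2 - 6*g + 5) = (g - 3)^2*(g - 1)*(g + 2)*(g - 5)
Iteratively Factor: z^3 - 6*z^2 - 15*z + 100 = (z + 4)*(z^2 - 10*z + 25) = (z - 5)*(z + 4)*(z - 5)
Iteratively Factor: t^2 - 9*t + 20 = (t - 5)*(t - 4)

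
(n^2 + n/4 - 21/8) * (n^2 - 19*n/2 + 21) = n^4 - 37*n^3/4 + 16*n^2 + 483*n/16 - 441/8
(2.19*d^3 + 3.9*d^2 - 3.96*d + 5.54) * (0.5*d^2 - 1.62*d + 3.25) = 1.095*d^5 - 1.5978*d^4 - 1.1805*d^3 + 21.8602*d^2 - 21.8448*d + 18.005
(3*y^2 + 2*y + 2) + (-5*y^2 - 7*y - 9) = -2*y^2 - 5*y - 7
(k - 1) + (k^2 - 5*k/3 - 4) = k^2 - 2*k/3 - 5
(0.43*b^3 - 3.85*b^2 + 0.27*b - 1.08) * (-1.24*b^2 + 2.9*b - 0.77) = -0.5332*b^5 + 6.021*b^4 - 11.8309*b^3 + 5.0867*b^2 - 3.3399*b + 0.8316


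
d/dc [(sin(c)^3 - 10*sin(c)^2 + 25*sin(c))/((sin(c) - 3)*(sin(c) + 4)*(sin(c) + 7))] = 6*(3*sin(c)^4 - 10*sin(c)^3 - 67*sin(c)^2 + 280*sin(c) - 350)*cos(c)/((sin(c) - 3)^2*(sin(c) + 4)^2*(sin(c) + 7)^2)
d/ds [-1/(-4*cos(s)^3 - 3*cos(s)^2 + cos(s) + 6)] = (12*cos(s)^2 + 6*cos(s) - 1)*sin(s)/(4*cos(s)^3 + 3*cos(s)^2 - cos(s) - 6)^2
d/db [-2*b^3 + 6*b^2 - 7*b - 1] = -6*b^2 + 12*b - 7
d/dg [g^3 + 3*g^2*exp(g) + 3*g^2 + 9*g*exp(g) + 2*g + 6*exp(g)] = 3*g^2*exp(g) + 3*g^2 + 15*g*exp(g) + 6*g + 15*exp(g) + 2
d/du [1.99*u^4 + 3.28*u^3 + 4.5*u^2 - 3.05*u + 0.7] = 7.96*u^3 + 9.84*u^2 + 9.0*u - 3.05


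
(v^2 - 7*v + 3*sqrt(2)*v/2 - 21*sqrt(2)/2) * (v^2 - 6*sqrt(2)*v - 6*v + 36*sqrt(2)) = v^4 - 13*v^3 - 9*sqrt(2)*v^3/2 + 24*v^2 + 117*sqrt(2)*v^2/2 - 189*sqrt(2)*v + 234*v - 756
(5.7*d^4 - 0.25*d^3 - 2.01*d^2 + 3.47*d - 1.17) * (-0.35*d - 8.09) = -1.995*d^5 - 46.0255*d^4 + 2.726*d^3 + 15.0464*d^2 - 27.6628*d + 9.4653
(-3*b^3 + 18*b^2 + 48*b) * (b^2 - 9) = -3*b^5 + 18*b^4 + 75*b^3 - 162*b^2 - 432*b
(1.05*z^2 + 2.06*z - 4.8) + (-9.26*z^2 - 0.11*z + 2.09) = -8.21*z^2 + 1.95*z - 2.71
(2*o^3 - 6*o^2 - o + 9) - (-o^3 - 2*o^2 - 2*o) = 3*o^3 - 4*o^2 + o + 9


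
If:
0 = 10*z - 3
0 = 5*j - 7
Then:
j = 7/5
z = 3/10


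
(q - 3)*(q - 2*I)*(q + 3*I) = q^3 - 3*q^2 + I*q^2 + 6*q - 3*I*q - 18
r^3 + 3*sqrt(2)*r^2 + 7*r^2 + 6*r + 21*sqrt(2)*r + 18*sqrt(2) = (r + 1)*(r + 6)*(r + 3*sqrt(2))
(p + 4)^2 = p^2 + 8*p + 16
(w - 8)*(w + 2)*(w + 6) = w^3 - 52*w - 96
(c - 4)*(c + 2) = c^2 - 2*c - 8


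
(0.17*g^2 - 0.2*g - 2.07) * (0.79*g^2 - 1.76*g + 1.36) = 0.1343*g^4 - 0.4572*g^3 - 1.0521*g^2 + 3.3712*g - 2.8152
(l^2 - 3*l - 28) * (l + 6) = l^3 + 3*l^2 - 46*l - 168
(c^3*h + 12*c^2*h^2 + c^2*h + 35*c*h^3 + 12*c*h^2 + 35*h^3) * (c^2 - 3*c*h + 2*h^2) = c^5*h + 9*c^4*h^2 + c^4*h + c^3*h^3 + 9*c^3*h^2 - 81*c^2*h^4 + c^2*h^3 + 70*c*h^5 - 81*c*h^4 + 70*h^5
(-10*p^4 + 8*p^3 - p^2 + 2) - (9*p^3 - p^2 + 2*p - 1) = -10*p^4 - p^3 - 2*p + 3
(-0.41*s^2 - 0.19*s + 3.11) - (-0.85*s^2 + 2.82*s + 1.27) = 0.44*s^2 - 3.01*s + 1.84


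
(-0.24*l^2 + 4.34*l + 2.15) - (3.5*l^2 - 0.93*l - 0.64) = -3.74*l^2 + 5.27*l + 2.79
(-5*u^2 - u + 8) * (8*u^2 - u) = -40*u^4 - 3*u^3 + 65*u^2 - 8*u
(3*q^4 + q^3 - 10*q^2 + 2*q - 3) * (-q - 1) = -3*q^5 - 4*q^4 + 9*q^3 + 8*q^2 + q + 3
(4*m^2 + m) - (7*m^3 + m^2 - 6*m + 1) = -7*m^3 + 3*m^2 + 7*m - 1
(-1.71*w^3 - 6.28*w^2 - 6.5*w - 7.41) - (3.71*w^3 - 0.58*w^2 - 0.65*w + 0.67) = -5.42*w^3 - 5.7*w^2 - 5.85*w - 8.08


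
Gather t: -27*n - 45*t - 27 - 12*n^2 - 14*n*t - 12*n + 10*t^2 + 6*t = -12*n^2 - 39*n + 10*t^2 + t*(-14*n - 39) - 27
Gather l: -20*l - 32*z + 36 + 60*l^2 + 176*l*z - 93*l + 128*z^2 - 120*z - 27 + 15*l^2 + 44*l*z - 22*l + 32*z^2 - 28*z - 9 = 75*l^2 + l*(220*z - 135) + 160*z^2 - 180*z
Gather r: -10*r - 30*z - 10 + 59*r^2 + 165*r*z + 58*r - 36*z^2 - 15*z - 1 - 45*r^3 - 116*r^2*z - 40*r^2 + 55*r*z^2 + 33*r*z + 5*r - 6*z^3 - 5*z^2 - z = -45*r^3 + r^2*(19 - 116*z) + r*(55*z^2 + 198*z + 53) - 6*z^3 - 41*z^2 - 46*z - 11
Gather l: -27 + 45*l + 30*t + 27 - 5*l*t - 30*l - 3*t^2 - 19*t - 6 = l*(15 - 5*t) - 3*t^2 + 11*t - 6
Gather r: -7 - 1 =-8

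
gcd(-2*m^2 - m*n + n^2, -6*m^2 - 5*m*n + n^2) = m + n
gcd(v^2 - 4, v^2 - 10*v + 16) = v - 2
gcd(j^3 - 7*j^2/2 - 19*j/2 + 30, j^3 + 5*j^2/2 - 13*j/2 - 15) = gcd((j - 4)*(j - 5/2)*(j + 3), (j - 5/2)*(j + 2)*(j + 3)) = j^2 + j/2 - 15/2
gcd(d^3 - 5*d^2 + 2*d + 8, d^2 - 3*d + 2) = d - 2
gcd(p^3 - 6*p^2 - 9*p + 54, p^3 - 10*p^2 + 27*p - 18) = p^2 - 9*p + 18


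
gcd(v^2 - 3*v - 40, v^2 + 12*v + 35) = v + 5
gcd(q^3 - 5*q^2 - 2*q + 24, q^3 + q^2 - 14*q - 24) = q^2 - 2*q - 8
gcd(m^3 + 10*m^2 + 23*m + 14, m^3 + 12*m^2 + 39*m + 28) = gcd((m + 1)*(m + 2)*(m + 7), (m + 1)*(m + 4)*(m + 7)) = m^2 + 8*m + 7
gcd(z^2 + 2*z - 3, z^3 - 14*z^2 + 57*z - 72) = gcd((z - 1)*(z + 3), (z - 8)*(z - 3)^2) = 1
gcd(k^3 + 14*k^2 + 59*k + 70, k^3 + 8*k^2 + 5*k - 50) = k + 5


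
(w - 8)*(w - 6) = w^2 - 14*w + 48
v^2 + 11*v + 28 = (v + 4)*(v + 7)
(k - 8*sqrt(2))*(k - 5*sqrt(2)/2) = k^2 - 21*sqrt(2)*k/2 + 40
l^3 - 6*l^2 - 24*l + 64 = (l - 8)*(l - 2)*(l + 4)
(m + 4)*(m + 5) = m^2 + 9*m + 20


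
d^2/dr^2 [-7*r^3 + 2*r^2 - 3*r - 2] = 4 - 42*r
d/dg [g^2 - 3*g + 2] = 2*g - 3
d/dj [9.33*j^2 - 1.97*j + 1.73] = 18.66*j - 1.97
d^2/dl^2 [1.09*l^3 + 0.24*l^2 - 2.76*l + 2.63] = 6.54*l + 0.48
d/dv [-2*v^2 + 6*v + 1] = 6 - 4*v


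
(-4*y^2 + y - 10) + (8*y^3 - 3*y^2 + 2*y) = 8*y^3 - 7*y^2 + 3*y - 10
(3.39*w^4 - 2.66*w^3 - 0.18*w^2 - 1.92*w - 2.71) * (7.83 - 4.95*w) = -16.7805*w^5 + 39.7107*w^4 - 19.9368*w^3 + 8.0946*w^2 - 1.6191*w - 21.2193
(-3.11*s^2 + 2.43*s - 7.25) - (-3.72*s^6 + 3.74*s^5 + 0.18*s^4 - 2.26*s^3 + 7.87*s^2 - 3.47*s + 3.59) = 3.72*s^6 - 3.74*s^5 - 0.18*s^4 + 2.26*s^3 - 10.98*s^2 + 5.9*s - 10.84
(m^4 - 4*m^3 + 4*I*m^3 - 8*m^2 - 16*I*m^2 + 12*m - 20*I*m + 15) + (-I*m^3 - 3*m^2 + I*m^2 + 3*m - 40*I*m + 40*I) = m^4 - 4*m^3 + 3*I*m^3 - 11*m^2 - 15*I*m^2 + 15*m - 60*I*m + 15 + 40*I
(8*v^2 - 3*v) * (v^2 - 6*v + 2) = 8*v^4 - 51*v^3 + 34*v^2 - 6*v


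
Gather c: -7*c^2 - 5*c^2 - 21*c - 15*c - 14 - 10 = -12*c^2 - 36*c - 24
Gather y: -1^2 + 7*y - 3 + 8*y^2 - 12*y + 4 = 8*y^2 - 5*y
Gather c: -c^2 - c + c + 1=1 - c^2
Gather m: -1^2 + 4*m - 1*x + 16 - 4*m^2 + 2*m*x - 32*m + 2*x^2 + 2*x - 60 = -4*m^2 + m*(2*x - 28) + 2*x^2 + x - 45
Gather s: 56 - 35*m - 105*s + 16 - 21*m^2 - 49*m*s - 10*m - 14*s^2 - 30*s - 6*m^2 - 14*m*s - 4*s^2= -27*m^2 - 45*m - 18*s^2 + s*(-63*m - 135) + 72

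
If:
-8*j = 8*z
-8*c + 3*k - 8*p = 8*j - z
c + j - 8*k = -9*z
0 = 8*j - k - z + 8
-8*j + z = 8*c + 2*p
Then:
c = 256/329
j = -260/329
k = 292/329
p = 146/329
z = 260/329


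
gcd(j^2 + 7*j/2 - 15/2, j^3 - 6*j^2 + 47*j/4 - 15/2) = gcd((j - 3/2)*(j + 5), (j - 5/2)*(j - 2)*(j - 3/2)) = j - 3/2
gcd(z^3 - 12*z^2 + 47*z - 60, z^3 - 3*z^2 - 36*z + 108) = z - 3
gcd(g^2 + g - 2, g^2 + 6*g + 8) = g + 2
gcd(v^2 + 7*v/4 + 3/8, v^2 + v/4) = v + 1/4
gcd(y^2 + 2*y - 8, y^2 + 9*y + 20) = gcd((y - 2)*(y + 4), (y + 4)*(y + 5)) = y + 4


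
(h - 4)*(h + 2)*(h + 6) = h^3 + 4*h^2 - 20*h - 48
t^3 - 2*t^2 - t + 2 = (t - 2)*(t - 1)*(t + 1)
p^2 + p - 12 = (p - 3)*(p + 4)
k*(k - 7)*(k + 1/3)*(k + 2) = k^4 - 14*k^3/3 - 47*k^2/3 - 14*k/3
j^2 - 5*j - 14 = (j - 7)*(j + 2)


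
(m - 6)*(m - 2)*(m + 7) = m^3 - m^2 - 44*m + 84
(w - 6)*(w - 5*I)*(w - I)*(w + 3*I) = w^4 - 6*w^3 - 3*I*w^3 + 13*w^2 + 18*I*w^2 - 78*w - 15*I*w + 90*I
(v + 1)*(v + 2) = v^2 + 3*v + 2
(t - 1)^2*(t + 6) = t^3 + 4*t^2 - 11*t + 6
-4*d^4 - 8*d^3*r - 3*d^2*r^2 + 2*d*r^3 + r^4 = (-2*d + r)*(d + r)^2*(2*d + r)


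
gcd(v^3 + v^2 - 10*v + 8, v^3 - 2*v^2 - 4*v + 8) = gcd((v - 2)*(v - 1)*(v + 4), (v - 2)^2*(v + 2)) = v - 2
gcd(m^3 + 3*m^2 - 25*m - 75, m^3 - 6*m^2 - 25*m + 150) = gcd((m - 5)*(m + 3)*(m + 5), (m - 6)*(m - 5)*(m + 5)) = m^2 - 25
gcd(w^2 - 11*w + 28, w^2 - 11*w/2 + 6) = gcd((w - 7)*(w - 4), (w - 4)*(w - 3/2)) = w - 4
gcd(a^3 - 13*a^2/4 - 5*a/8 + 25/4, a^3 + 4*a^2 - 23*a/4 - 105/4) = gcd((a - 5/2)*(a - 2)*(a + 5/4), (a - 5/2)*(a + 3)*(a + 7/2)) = a - 5/2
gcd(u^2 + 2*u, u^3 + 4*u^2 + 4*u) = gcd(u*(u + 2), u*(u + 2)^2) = u^2 + 2*u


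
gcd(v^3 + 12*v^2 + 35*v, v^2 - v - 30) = v + 5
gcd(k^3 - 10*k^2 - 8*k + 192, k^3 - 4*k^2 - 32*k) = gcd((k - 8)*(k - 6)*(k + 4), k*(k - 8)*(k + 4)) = k^2 - 4*k - 32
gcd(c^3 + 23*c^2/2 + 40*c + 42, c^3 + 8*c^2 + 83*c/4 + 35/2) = c^2 + 11*c/2 + 7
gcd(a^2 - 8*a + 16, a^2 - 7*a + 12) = a - 4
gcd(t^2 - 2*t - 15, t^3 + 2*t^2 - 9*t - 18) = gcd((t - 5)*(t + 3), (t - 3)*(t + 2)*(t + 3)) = t + 3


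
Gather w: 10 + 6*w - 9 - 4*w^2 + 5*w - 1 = -4*w^2 + 11*w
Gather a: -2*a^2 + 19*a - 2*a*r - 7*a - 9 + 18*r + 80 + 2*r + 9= -2*a^2 + a*(12 - 2*r) + 20*r + 80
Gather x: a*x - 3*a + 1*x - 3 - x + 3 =a*x - 3*a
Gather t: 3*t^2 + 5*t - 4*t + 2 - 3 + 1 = 3*t^2 + t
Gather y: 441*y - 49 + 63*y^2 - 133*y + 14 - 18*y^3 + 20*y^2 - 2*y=-18*y^3 + 83*y^2 + 306*y - 35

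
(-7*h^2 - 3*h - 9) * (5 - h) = 7*h^3 - 32*h^2 - 6*h - 45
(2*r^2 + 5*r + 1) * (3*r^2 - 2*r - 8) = 6*r^4 + 11*r^3 - 23*r^2 - 42*r - 8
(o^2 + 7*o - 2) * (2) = 2*o^2 + 14*o - 4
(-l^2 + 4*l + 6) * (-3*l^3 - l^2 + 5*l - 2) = 3*l^5 - 11*l^4 - 27*l^3 + 16*l^2 + 22*l - 12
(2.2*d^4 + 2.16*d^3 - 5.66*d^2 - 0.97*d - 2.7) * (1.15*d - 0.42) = 2.53*d^5 + 1.56*d^4 - 7.4162*d^3 + 1.2617*d^2 - 2.6976*d + 1.134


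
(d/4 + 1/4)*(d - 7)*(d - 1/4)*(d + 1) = d^4/4 - 21*d^3/16 - 47*d^2/16 - 15*d/16 + 7/16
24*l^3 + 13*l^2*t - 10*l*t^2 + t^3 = (-8*l + t)*(-3*l + t)*(l + t)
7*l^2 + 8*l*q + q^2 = (l + q)*(7*l + q)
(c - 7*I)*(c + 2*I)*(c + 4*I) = c^3 - I*c^2 + 34*c + 56*I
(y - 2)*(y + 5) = y^2 + 3*y - 10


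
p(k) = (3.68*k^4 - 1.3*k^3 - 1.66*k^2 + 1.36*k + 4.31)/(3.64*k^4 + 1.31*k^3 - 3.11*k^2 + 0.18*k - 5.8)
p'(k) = (-14.56*k^3 - 3.93*k^2 + 6.22*k - 0.18)*(3.68*k^4 - 1.3*k^3 - 1.66*k^2 + 1.36*k + 4.31)/(3.64*k^4 + 1.31*k^3 - 3.11*k^2 + 0.18*k - 5.8)^2 + (14.72*k^3 - 3.9*k^2 - 3.32*k + 1.36)/(3.64*k^4 + 1.31*k^3 - 3.11*k^2 + 0.18*k - 5.8) = (9.5528*k^6 - 10.8048*k^5 - 6.6464*k^4 - 152.1608*k^3 + 9.6125*k^2 + 46.0642*k - 8.6638)/(13.2496*k^8 + 9.5368*k^7 - 20.9247*k^6 - 6.8378*k^5 - 32.0803*k^4 - 16.3156*k^3 + 36.1084*k^2 - 2.088*k + 33.64)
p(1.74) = 1.12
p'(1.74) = -1.04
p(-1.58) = 7.11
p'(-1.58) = 56.17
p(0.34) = -0.76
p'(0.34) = 0.06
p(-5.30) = 1.18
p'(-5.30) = 0.04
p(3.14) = 0.86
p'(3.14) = 0.01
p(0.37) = -0.76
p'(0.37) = 0.05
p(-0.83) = -0.64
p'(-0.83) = 1.01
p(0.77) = -0.90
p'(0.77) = -1.27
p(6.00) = 0.91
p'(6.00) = 0.01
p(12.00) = 0.96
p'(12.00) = 0.00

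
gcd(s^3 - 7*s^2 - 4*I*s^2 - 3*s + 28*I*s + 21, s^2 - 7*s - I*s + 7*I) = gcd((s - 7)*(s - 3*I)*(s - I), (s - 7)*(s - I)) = s^2 + s*(-7 - I) + 7*I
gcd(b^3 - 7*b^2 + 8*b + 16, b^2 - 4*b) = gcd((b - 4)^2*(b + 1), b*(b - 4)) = b - 4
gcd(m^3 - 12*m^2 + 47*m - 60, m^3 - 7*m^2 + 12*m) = m^2 - 7*m + 12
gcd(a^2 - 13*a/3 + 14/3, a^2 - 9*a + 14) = a - 2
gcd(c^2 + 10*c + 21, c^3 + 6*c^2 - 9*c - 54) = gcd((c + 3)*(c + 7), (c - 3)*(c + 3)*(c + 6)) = c + 3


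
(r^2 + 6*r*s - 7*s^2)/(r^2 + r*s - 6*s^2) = (r^2 + 6*r*s - 7*s^2)/(r^2 + r*s - 6*s^2)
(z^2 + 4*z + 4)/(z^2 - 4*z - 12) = (z + 2)/(z - 6)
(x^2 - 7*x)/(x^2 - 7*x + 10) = x*(x - 7)/(x^2 - 7*x + 10)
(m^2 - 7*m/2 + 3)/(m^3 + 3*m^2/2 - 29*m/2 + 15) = 1/(m + 5)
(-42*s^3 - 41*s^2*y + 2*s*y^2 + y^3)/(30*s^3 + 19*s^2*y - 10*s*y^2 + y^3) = (7*s + y)/(-5*s + y)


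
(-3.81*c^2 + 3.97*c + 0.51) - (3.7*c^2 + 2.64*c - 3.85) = -7.51*c^2 + 1.33*c + 4.36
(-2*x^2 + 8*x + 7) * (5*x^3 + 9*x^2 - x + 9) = -10*x^5 + 22*x^4 + 109*x^3 + 37*x^2 + 65*x + 63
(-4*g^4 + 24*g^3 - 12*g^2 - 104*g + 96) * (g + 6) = -4*g^5 + 132*g^3 - 176*g^2 - 528*g + 576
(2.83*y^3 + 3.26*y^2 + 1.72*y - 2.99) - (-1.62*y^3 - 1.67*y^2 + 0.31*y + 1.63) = 4.45*y^3 + 4.93*y^2 + 1.41*y - 4.62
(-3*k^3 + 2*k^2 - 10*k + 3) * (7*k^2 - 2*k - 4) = -21*k^5 + 20*k^4 - 62*k^3 + 33*k^2 + 34*k - 12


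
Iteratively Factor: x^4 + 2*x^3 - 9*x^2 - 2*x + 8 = (x - 2)*(x^3 + 4*x^2 - x - 4) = (x - 2)*(x + 4)*(x^2 - 1) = (x - 2)*(x - 1)*(x + 4)*(x + 1)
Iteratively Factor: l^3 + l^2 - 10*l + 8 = (l - 1)*(l^2 + 2*l - 8) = (l - 2)*(l - 1)*(l + 4)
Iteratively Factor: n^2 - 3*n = (n)*(n - 3)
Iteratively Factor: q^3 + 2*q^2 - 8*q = (q - 2)*(q^2 + 4*q) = q*(q - 2)*(q + 4)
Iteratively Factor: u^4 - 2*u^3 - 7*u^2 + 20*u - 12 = (u - 1)*(u^3 - u^2 - 8*u + 12) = (u - 2)*(u - 1)*(u^2 + u - 6) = (u - 2)*(u - 1)*(u + 3)*(u - 2)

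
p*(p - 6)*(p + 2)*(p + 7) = p^4 + 3*p^3 - 40*p^2 - 84*p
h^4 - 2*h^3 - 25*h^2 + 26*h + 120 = (h - 5)*(h - 3)*(h + 2)*(h + 4)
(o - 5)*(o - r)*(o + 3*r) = o^3 + 2*o^2*r - 5*o^2 - 3*o*r^2 - 10*o*r + 15*r^2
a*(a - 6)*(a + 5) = a^3 - a^2 - 30*a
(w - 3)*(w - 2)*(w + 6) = w^3 + w^2 - 24*w + 36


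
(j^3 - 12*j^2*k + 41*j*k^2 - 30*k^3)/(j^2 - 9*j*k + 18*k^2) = (j^2 - 6*j*k + 5*k^2)/(j - 3*k)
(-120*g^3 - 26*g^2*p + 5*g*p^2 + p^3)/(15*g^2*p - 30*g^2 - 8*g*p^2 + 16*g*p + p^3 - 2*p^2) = (24*g^2 + 10*g*p + p^2)/(-3*g*p + 6*g + p^2 - 2*p)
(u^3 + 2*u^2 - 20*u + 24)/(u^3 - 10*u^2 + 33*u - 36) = (u^3 + 2*u^2 - 20*u + 24)/(u^3 - 10*u^2 + 33*u - 36)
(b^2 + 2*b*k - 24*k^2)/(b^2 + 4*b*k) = (b^2 + 2*b*k - 24*k^2)/(b*(b + 4*k))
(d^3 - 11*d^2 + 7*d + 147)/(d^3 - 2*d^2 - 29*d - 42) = (d - 7)/(d + 2)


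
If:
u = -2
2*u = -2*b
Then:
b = 2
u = -2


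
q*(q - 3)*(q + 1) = q^3 - 2*q^2 - 3*q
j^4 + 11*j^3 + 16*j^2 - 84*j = j*(j - 2)*(j + 6)*(j + 7)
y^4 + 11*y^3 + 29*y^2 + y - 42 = (y - 1)*(y + 2)*(y + 3)*(y + 7)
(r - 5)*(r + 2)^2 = r^3 - r^2 - 16*r - 20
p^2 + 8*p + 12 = (p + 2)*(p + 6)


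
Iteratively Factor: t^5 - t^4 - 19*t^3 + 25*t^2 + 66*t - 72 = (t + 2)*(t^4 - 3*t^3 - 13*t^2 + 51*t - 36) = (t - 3)*(t + 2)*(t^3 - 13*t + 12) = (t - 3)*(t - 1)*(t + 2)*(t^2 + t - 12) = (t - 3)*(t - 1)*(t + 2)*(t + 4)*(t - 3)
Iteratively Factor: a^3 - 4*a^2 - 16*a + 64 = (a - 4)*(a^2 - 16) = (a - 4)*(a + 4)*(a - 4)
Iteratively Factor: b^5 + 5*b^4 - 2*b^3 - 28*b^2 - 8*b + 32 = (b - 2)*(b^4 + 7*b^3 + 12*b^2 - 4*b - 16) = (b - 2)*(b + 2)*(b^3 + 5*b^2 + 2*b - 8) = (b - 2)*(b + 2)*(b + 4)*(b^2 + b - 2) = (b - 2)*(b + 2)^2*(b + 4)*(b - 1)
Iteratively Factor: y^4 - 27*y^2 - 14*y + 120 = (y + 3)*(y^3 - 3*y^2 - 18*y + 40) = (y - 5)*(y + 3)*(y^2 + 2*y - 8) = (y - 5)*(y - 2)*(y + 3)*(y + 4)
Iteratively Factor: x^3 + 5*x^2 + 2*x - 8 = (x + 2)*(x^2 + 3*x - 4) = (x - 1)*(x + 2)*(x + 4)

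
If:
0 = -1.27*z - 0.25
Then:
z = -0.20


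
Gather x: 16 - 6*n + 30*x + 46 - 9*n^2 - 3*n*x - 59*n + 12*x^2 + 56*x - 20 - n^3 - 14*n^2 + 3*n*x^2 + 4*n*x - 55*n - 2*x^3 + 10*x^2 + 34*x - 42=-n^3 - 23*n^2 - 120*n - 2*x^3 + x^2*(3*n + 22) + x*(n + 120)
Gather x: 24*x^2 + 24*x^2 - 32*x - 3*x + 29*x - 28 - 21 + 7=48*x^2 - 6*x - 42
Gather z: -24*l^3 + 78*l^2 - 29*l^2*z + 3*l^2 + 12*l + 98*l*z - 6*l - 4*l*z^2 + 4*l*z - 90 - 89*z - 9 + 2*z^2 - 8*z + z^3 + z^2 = -24*l^3 + 81*l^2 + 6*l + z^3 + z^2*(3 - 4*l) + z*(-29*l^2 + 102*l - 97) - 99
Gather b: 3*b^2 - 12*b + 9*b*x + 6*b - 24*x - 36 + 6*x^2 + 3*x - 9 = 3*b^2 + b*(9*x - 6) + 6*x^2 - 21*x - 45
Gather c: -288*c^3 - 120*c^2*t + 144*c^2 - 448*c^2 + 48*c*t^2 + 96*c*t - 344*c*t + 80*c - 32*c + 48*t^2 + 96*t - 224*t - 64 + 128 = -288*c^3 + c^2*(-120*t - 304) + c*(48*t^2 - 248*t + 48) + 48*t^2 - 128*t + 64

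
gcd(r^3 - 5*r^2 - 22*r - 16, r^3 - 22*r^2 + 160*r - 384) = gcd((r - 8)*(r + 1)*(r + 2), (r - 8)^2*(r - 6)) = r - 8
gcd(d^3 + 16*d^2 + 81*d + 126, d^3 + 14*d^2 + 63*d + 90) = d^2 + 9*d + 18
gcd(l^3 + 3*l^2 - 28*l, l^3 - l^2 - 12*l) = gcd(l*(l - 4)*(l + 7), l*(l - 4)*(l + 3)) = l^2 - 4*l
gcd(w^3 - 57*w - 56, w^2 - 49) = w + 7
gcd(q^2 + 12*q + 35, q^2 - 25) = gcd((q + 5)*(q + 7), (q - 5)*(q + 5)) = q + 5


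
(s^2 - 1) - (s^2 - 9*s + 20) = 9*s - 21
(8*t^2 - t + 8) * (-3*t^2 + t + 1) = -24*t^4 + 11*t^3 - 17*t^2 + 7*t + 8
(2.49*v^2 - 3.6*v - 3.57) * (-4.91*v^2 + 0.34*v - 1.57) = -12.2259*v^4 + 18.5226*v^3 + 12.3954*v^2 + 4.4382*v + 5.6049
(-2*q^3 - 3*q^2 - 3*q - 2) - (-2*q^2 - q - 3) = -2*q^3 - q^2 - 2*q + 1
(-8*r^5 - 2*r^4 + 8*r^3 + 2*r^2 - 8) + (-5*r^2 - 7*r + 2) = -8*r^5 - 2*r^4 + 8*r^3 - 3*r^2 - 7*r - 6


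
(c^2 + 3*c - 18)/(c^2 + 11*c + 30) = (c - 3)/(c + 5)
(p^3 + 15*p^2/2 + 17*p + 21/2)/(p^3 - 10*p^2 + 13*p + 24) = (2*p^2 + 13*p + 21)/(2*(p^2 - 11*p + 24))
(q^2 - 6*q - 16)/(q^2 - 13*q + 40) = (q + 2)/(q - 5)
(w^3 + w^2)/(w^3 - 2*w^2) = (w + 1)/(w - 2)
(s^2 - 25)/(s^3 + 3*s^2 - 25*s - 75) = 1/(s + 3)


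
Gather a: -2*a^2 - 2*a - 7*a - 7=-2*a^2 - 9*a - 7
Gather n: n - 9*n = -8*n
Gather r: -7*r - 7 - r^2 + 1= -r^2 - 7*r - 6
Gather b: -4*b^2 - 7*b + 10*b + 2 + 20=-4*b^2 + 3*b + 22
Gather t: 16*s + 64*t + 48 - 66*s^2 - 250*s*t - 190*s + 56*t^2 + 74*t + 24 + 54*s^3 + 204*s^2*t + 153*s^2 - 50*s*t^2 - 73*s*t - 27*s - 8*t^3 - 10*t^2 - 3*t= 54*s^3 + 87*s^2 - 201*s - 8*t^3 + t^2*(46 - 50*s) + t*(204*s^2 - 323*s + 135) + 72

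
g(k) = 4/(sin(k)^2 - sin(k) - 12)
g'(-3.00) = -0.04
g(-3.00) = -0.34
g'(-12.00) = 0.00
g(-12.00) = -0.33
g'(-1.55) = 0.00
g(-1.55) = -0.40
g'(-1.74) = -0.02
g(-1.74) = -0.40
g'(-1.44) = 0.02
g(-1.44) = -0.40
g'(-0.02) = 0.03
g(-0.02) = -0.33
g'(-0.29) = 0.04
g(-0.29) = -0.34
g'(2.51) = 0.00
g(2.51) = -0.33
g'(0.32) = 0.01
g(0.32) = -0.33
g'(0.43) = 0.00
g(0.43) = -0.33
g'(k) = 4*(-2*sin(k)*cos(k) + cos(k))/(sin(k)^2 - sin(k) - 12)^2 = 4*(1 - 2*sin(k))*cos(k)/(sin(k) + cos(k)^2 + 11)^2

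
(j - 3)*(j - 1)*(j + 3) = j^3 - j^2 - 9*j + 9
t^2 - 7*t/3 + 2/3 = (t - 2)*(t - 1/3)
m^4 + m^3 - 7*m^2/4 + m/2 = m*(m - 1/2)^2*(m + 2)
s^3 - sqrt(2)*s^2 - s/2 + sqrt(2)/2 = (s - sqrt(2))*(s - sqrt(2)/2)*(s + sqrt(2)/2)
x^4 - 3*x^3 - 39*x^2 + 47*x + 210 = (x - 7)*(x - 3)*(x + 2)*(x + 5)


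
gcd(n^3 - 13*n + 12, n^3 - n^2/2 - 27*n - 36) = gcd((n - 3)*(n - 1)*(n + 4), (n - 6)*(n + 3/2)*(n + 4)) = n + 4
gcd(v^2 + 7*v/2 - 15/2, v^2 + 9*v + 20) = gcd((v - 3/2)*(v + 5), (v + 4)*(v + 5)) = v + 5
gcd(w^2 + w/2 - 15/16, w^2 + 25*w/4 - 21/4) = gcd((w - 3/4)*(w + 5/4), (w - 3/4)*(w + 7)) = w - 3/4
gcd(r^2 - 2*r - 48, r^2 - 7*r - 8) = r - 8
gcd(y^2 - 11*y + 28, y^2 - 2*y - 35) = y - 7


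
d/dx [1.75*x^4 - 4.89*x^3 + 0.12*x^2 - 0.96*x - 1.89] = 7.0*x^3 - 14.67*x^2 + 0.24*x - 0.96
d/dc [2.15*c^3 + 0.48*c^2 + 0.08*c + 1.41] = 6.45*c^2 + 0.96*c + 0.08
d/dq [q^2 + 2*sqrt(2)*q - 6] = 2*q + 2*sqrt(2)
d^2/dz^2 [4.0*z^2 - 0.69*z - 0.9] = 8.00000000000000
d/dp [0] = 0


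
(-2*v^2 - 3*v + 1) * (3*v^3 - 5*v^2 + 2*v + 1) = -6*v^5 + v^4 + 14*v^3 - 13*v^2 - v + 1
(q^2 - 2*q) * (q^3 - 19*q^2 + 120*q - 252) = q^5 - 21*q^4 + 158*q^3 - 492*q^2 + 504*q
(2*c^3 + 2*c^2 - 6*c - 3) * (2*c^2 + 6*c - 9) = 4*c^5 + 16*c^4 - 18*c^3 - 60*c^2 + 36*c + 27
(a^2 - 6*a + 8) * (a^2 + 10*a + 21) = a^4 + 4*a^3 - 31*a^2 - 46*a + 168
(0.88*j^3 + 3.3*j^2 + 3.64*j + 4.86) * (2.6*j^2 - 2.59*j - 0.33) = 2.288*j^5 + 6.3008*j^4 + 0.626600000000002*j^3 + 2.1194*j^2 - 13.7886*j - 1.6038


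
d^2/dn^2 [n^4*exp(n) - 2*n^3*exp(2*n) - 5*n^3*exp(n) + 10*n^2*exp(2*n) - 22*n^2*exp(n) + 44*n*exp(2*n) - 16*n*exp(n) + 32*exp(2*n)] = (n^4 - 8*n^3*exp(n) + 3*n^3 + 16*n^2*exp(n) - 40*n^2 + 244*n*exp(n) - 134*n + 324*exp(n) - 76)*exp(n)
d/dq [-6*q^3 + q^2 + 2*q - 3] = -18*q^2 + 2*q + 2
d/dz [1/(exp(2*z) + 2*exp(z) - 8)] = -2*(exp(z) + 1)*exp(z)/(exp(2*z) + 2*exp(z) - 8)^2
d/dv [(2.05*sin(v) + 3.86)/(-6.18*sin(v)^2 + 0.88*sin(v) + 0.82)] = (12.669*sin(v)^2 + 47.7096*sin(v) - 1.7158)*cos(v)/(38.1924*sin(v)^4 - 10.8768*sin(v)^3 - 9.3608*sin(v)^2 + 1.4432*sin(v) + 0.6724)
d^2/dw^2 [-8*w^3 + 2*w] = -48*w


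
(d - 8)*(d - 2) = d^2 - 10*d + 16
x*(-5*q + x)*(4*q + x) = -20*q^2*x - q*x^2 + x^3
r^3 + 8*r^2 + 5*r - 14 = (r - 1)*(r + 2)*(r + 7)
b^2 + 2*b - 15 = (b - 3)*(b + 5)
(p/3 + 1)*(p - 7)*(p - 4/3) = p^3/3 - 16*p^2/9 - 47*p/9 + 28/3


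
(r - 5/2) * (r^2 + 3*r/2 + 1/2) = r^3 - r^2 - 13*r/4 - 5/4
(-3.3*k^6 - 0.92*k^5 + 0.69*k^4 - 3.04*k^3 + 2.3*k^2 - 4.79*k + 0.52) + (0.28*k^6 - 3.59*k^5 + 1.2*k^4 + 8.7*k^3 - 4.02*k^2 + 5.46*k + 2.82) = -3.02*k^6 - 4.51*k^5 + 1.89*k^4 + 5.66*k^3 - 1.72*k^2 + 0.67*k + 3.34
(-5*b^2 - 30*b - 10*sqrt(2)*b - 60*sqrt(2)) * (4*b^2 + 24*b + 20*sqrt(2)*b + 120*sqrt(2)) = -20*b^4 - 240*b^3 - 140*sqrt(2)*b^3 - 1680*sqrt(2)*b^2 - 1120*b^2 - 5040*sqrt(2)*b - 4800*b - 14400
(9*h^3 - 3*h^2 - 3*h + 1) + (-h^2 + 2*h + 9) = 9*h^3 - 4*h^2 - h + 10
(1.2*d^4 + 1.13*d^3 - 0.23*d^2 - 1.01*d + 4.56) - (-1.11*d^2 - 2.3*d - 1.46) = 1.2*d^4 + 1.13*d^3 + 0.88*d^2 + 1.29*d + 6.02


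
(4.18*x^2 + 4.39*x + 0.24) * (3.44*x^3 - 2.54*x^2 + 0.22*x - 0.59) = 14.3792*x^5 + 4.4844*x^4 - 9.4054*x^3 - 2.11*x^2 - 2.5373*x - 0.1416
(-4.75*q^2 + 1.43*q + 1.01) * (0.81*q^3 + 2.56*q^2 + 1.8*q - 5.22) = -3.8475*q^5 - 11.0017*q^4 - 4.0711*q^3 + 29.9546*q^2 - 5.6466*q - 5.2722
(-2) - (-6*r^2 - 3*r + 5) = 6*r^2 + 3*r - 7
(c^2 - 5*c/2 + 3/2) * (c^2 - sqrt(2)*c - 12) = c^4 - 5*c^3/2 - sqrt(2)*c^3 - 21*c^2/2 + 5*sqrt(2)*c^2/2 - 3*sqrt(2)*c/2 + 30*c - 18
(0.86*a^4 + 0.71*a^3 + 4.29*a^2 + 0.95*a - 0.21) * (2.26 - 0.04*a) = -0.0344*a^5 + 1.9152*a^4 + 1.433*a^3 + 9.6574*a^2 + 2.1554*a - 0.4746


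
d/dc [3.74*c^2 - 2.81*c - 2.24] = 7.48*c - 2.81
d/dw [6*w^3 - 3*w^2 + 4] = 6*w*(3*w - 1)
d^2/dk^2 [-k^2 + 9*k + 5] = -2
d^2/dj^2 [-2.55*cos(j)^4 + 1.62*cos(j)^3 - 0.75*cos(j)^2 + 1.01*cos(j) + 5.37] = 40.8*cos(j)^4 - 14.58*cos(j)^3 - 27.6*cos(j)^2 + 8.71*cos(j) - 1.50000000000001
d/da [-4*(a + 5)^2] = -8*a - 40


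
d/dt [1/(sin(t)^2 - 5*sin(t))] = (5 - 2*sin(t))*cos(t)/((sin(t) - 5)^2*sin(t)^2)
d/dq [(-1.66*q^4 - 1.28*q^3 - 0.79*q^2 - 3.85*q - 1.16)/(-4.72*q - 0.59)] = (23.5056*q^4 + 16.0008*q^3 + 5.9944*q^2 + 0.932200000000002*q - 3.2037)/(22.2784*q^2 + 5.5696*q + 0.3481)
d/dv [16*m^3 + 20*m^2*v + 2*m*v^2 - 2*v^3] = 20*m^2 + 4*m*v - 6*v^2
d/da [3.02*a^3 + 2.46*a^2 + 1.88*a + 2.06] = 9.06*a^2 + 4.92*a + 1.88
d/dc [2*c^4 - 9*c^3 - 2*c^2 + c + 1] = 8*c^3 - 27*c^2 - 4*c + 1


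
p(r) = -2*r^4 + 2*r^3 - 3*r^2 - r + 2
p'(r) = -8*r^3 + 6*r^2 - 6*r - 1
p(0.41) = 1.17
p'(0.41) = -3.00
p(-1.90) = -46.71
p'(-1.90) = 86.93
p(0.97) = -1.74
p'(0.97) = -8.48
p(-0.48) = 1.46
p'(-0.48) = 4.15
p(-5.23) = -1857.30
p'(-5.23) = 1338.94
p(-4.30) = -891.94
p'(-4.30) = 771.80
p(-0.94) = -2.93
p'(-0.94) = 16.59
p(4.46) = -676.05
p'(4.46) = -618.14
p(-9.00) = -14812.00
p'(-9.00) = 6371.00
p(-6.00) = -3124.00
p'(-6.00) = 1979.00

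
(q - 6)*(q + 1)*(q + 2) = q^3 - 3*q^2 - 16*q - 12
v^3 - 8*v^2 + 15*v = v*(v - 5)*(v - 3)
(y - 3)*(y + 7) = y^2 + 4*y - 21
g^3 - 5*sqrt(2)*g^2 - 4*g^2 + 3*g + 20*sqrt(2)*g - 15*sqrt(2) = (g - 3)*(g - 1)*(g - 5*sqrt(2))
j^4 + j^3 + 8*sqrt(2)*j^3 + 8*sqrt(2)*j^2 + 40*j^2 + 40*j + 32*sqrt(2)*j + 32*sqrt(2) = (j + 1)*(j + 2*sqrt(2))^2*(j + 4*sqrt(2))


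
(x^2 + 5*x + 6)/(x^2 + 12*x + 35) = (x^2 + 5*x + 6)/(x^2 + 12*x + 35)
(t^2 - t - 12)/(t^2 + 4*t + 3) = (t - 4)/(t + 1)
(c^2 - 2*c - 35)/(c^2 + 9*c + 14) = (c^2 - 2*c - 35)/(c^2 + 9*c + 14)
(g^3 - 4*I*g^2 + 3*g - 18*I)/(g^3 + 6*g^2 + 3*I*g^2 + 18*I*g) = (g^3 - 4*I*g^2 + 3*g - 18*I)/(g*(g^2 + 3*g*(2 + I) + 18*I))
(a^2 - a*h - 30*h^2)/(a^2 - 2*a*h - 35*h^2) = (a - 6*h)/(a - 7*h)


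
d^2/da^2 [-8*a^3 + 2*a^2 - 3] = 4 - 48*a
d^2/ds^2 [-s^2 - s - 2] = -2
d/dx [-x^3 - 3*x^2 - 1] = 3*x*(-x - 2)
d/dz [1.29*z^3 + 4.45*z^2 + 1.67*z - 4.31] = 3.87*z^2 + 8.9*z + 1.67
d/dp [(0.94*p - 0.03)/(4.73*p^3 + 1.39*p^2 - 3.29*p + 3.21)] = (-8.8924*p^3 - 0.8809*p^2 + 0.0834000000000001*p + 2.9187)/(22.3729*p^6 + 13.1494*p^5 - 29.1913*p^4 + 21.2204*p^3 + 19.7479*p^2 - 21.1218*p + 10.3041)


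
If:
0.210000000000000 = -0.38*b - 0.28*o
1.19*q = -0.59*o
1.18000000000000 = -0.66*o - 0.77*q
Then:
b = 2.57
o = -4.24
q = 2.10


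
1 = 1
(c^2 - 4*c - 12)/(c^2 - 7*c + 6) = (c + 2)/(c - 1)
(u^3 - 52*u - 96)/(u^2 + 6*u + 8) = (u^2 - 2*u - 48)/(u + 4)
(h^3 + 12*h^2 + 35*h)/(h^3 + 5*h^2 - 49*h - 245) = h/(h - 7)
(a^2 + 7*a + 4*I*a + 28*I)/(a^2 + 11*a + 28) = (a + 4*I)/(a + 4)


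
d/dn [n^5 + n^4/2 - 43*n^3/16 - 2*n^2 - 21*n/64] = 5*n^4 + 2*n^3 - 129*n^2/16 - 4*n - 21/64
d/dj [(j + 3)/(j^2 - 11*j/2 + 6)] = 2*(-2*j^2 - 12*j + 45)/(4*j^4 - 44*j^3 + 169*j^2 - 264*j + 144)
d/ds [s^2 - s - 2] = 2*s - 1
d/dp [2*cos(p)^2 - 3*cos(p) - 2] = (3 - 4*cos(p))*sin(p)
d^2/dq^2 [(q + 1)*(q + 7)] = 2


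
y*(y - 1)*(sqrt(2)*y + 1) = sqrt(2)*y^3 - sqrt(2)*y^2 + y^2 - y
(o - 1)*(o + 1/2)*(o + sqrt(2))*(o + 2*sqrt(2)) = o^4 - o^3/2 + 3*sqrt(2)*o^3 - 3*sqrt(2)*o^2/2 + 7*o^2/2 - 3*sqrt(2)*o/2 - 2*o - 2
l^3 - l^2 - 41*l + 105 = (l - 5)*(l - 3)*(l + 7)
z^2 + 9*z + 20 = (z + 4)*(z + 5)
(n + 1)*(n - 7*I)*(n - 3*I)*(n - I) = n^4 + n^3 - 11*I*n^3 - 31*n^2 - 11*I*n^2 - 31*n + 21*I*n + 21*I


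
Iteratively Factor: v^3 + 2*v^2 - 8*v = (v + 4)*(v^2 - 2*v) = v*(v + 4)*(v - 2)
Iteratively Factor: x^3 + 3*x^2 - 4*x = (x + 4)*(x^2 - x) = (x - 1)*(x + 4)*(x)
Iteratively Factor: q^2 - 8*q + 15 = (q - 5)*(q - 3)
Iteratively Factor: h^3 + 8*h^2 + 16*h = (h + 4)*(h^2 + 4*h) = (h + 4)^2*(h)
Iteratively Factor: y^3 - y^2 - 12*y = (y - 4)*(y^2 + 3*y) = y*(y - 4)*(y + 3)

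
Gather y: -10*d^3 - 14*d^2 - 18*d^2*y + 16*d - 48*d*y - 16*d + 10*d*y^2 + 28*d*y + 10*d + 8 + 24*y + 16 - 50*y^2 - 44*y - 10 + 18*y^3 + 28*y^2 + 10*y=-10*d^3 - 14*d^2 + 10*d + 18*y^3 + y^2*(10*d - 22) + y*(-18*d^2 - 20*d - 10) + 14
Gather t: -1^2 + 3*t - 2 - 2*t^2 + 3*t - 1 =-2*t^2 + 6*t - 4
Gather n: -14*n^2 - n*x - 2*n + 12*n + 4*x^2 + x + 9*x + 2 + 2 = -14*n^2 + n*(10 - x) + 4*x^2 + 10*x + 4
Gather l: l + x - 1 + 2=l + x + 1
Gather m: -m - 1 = -m - 1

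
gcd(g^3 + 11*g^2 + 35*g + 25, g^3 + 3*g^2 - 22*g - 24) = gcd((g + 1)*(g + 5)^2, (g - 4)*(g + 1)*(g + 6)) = g + 1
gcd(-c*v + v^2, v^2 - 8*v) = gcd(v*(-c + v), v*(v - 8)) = v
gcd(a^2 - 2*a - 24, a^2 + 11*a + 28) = a + 4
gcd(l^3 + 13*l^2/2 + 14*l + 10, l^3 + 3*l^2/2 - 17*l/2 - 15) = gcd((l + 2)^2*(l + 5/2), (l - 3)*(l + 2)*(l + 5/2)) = l^2 + 9*l/2 + 5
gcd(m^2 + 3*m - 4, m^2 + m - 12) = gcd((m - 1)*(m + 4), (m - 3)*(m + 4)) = m + 4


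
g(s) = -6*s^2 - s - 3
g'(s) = -12*s - 1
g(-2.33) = -33.24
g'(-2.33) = 26.96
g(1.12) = -11.65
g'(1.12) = -14.44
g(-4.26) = -107.63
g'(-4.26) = 50.12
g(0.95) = -9.36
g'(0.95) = -12.40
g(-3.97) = -93.60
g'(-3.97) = 46.64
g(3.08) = -63.00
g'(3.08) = -37.96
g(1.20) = -12.84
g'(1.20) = -15.40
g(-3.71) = -81.87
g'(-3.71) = 43.52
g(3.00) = -60.00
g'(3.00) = -37.00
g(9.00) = -498.00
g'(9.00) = -109.00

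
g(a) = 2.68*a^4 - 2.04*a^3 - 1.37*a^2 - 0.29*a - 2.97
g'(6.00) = 2078.47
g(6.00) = 2978.61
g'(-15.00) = -37516.19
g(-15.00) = 142253.13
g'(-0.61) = -3.33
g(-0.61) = -2.47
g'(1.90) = 45.94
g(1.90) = 12.47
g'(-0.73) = -5.72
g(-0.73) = -1.93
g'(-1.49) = -45.26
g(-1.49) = 14.38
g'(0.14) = -0.76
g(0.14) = -3.04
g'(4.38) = 771.08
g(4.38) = 784.41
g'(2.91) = 204.08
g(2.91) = 126.49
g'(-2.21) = -139.84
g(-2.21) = 76.93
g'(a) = 10.72*a^3 - 6.12*a^2 - 2.74*a - 0.29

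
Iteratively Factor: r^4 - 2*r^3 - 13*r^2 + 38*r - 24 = (r - 3)*(r^3 + r^2 - 10*r + 8) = (r - 3)*(r - 1)*(r^2 + 2*r - 8) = (r - 3)*(r - 1)*(r + 4)*(r - 2)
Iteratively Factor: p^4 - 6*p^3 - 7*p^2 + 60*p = (p + 3)*(p^3 - 9*p^2 + 20*p) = (p - 4)*(p + 3)*(p^2 - 5*p) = (p - 5)*(p - 4)*(p + 3)*(p)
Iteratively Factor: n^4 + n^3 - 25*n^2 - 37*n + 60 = (n - 1)*(n^3 + 2*n^2 - 23*n - 60) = (n - 1)*(n + 3)*(n^2 - n - 20) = (n - 5)*(n - 1)*(n + 3)*(n + 4)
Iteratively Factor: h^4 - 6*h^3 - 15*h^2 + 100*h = (h)*(h^3 - 6*h^2 - 15*h + 100) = h*(h - 5)*(h^2 - h - 20) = h*(h - 5)^2*(h + 4)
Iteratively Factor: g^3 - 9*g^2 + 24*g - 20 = (g - 2)*(g^2 - 7*g + 10) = (g - 5)*(g - 2)*(g - 2)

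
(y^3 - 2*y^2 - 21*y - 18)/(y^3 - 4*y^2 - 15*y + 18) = (y + 1)/(y - 1)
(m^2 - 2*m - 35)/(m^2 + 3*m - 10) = (m - 7)/(m - 2)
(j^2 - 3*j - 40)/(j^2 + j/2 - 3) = 2*(j^2 - 3*j - 40)/(2*j^2 + j - 6)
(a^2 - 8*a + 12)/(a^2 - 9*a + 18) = (a - 2)/(a - 3)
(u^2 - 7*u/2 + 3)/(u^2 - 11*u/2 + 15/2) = (2*u^2 - 7*u + 6)/(2*u^2 - 11*u + 15)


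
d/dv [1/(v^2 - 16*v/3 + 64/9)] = 54*(8 - 3*v)/(9*v^2 - 48*v + 64)^2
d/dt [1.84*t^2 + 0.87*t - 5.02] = 3.68*t + 0.87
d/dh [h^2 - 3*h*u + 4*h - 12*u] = 2*h - 3*u + 4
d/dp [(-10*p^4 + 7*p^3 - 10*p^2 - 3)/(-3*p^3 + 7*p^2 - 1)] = p*(30*p^5 - 140*p^4 + 19*p^3 + 40*p^2 - 48*p + 62)/(9*p^6 - 42*p^5 + 49*p^4 + 6*p^3 - 14*p^2 + 1)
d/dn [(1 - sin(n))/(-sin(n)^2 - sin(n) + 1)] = (2 - sin(n))*sin(n)*cos(n)/(sin(n) - cos(n)^2)^2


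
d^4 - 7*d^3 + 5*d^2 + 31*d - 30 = (d - 5)*(d - 3)*(d - 1)*(d + 2)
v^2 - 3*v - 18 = (v - 6)*(v + 3)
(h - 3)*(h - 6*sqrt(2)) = h^2 - 6*sqrt(2)*h - 3*h + 18*sqrt(2)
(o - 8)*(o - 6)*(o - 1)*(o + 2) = o^4 - 13*o^3 + 32*o^2 + 76*o - 96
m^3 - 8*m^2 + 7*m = m*(m - 7)*(m - 1)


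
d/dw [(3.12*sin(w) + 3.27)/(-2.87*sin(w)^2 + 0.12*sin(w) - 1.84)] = (8.9544*sin(w)^2 + 18.7698*sin(w) - 6.1332)*cos(w)/(8.2369*sin(w)^4 - 0.6888*sin(w)^3 + 10.576*sin(w)^2 - 0.4416*sin(w) + 3.3856)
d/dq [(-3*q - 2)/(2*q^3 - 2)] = 3*(2*q^3 + 2*q^2 + 1)/(2*(q^6 - 2*q^3 + 1))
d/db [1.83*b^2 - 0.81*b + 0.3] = 3.66*b - 0.81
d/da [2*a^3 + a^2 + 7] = 2*a*(3*a + 1)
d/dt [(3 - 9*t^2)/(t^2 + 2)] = -42*t/(t^2 + 2)^2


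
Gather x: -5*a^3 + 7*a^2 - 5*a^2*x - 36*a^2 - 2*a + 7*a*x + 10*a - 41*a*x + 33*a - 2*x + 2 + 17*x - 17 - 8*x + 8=-5*a^3 - 29*a^2 + 41*a + x*(-5*a^2 - 34*a + 7) - 7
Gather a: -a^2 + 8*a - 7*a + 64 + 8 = -a^2 + a + 72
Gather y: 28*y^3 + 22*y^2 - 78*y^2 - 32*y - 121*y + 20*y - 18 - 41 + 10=28*y^3 - 56*y^2 - 133*y - 49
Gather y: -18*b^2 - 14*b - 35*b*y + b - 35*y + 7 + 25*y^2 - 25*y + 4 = -18*b^2 - 13*b + 25*y^2 + y*(-35*b - 60) + 11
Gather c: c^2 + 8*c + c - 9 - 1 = c^2 + 9*c - 10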